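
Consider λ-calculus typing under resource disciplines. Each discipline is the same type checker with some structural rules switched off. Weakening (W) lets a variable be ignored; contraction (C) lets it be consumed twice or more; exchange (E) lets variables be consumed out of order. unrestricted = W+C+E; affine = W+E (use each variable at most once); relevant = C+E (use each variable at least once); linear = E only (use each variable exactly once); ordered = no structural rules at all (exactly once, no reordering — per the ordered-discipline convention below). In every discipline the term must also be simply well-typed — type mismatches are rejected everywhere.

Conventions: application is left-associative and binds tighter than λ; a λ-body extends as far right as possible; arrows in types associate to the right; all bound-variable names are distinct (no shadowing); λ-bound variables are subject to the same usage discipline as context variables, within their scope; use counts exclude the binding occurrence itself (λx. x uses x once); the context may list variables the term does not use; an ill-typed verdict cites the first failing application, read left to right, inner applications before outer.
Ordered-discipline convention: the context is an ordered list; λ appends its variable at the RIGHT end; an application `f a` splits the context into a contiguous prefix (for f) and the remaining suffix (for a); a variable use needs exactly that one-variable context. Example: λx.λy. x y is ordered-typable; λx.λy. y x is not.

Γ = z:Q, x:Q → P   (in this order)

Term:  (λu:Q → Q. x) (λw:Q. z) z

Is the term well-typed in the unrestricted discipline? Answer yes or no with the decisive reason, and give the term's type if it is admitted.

yes — simply typable at P; W, C, E all held; term : P
counts: z: 2×; x: 1×; u [bound]: 0×; w [bound]: 0×
left-to-right use order: x, z, z
typing: well-typed at P
across the five disciplines: ordered ✗ · linear ✗ · affine ✗ · relevant ✗ · unrestricted ✓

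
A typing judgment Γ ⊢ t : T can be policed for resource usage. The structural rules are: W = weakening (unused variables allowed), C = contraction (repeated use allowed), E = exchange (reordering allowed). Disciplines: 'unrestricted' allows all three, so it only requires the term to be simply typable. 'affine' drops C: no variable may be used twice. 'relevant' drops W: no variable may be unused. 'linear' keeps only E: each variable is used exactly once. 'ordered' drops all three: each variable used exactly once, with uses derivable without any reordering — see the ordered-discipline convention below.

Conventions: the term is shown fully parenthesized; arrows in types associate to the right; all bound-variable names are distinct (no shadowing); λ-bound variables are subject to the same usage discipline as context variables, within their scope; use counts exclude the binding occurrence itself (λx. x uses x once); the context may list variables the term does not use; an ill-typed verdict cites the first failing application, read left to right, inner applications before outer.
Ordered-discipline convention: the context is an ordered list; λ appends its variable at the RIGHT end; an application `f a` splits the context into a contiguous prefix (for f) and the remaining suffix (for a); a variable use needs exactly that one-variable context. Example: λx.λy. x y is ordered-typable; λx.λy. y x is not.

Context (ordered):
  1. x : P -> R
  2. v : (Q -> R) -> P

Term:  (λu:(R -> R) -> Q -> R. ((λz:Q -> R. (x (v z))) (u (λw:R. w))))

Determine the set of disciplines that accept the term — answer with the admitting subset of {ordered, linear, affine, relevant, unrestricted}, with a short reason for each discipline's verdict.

admitting disciplines: ordered, linear, affine, relevant, unrestricted
usage: x ×1, v ×1, u [bound] ×1, z [bound] ×1, w [bound] ×1
use order (left to right): x, v, z, u, w
typing: well-typed at ((R -> R) -> Q -> R) -> R
ordered ✓ (x, v, u, z, w once each; derivable with no W/C/E)
linear ✓ (exactly-once usage across x, v, u, z, w)
affine ✓ (no duplicate uses among x, v, u, z, w)
relevant ✓ (at least one use each (x, v, u, z, w))
unrestricted ✓ (typability at ((R -> R) -> Q -> R) -> R is all that's needed)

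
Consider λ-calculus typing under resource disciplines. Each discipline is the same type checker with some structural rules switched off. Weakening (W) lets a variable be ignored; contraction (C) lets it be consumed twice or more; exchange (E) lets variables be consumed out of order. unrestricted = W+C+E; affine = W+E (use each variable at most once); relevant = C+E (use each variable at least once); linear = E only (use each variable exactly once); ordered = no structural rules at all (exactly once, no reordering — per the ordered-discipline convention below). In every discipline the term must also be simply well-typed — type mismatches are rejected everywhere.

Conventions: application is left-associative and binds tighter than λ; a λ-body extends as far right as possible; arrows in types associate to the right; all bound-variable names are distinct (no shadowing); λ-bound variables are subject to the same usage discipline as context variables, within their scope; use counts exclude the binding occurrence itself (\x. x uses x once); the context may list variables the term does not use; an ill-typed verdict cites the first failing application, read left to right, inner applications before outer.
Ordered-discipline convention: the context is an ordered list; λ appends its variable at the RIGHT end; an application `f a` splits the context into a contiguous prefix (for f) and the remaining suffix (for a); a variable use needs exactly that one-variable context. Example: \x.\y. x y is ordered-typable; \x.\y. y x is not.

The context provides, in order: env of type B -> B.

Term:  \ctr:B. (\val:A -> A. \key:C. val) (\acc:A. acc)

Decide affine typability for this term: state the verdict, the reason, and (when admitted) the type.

yes — no duplicate uses among env, ctr, val, key, acc; term : B -> C -> A -> A
usage: env: 0×, ctr (λ-bound): 0×, val (λ-bound): 1×, key (λ-bound): 0×, acc (λ-bound): 1×
order of uses: val, acc
typing: the term checks, with type B -> C -> A -> A
all disciplines: ordered ✗; linear ✗; affine ✓; relevant ✗; unrestricted ✓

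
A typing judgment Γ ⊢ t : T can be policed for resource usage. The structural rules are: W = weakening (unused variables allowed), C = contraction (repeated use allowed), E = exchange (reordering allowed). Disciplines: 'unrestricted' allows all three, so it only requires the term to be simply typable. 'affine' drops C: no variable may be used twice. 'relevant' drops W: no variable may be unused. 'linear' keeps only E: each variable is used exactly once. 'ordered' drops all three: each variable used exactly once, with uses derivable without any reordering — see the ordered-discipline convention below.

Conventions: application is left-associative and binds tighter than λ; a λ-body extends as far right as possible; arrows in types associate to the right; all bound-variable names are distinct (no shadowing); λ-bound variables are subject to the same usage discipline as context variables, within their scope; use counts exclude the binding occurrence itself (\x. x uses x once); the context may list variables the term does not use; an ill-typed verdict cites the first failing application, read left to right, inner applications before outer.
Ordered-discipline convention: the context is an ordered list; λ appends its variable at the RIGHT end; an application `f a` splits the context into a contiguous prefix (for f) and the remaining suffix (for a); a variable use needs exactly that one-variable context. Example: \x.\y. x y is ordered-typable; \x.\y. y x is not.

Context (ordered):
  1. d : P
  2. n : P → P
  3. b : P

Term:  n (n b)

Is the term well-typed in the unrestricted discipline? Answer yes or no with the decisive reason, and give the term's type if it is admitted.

yes — simply typable at P; W, C, E all held; term : P
use counts: d: 0×, n: 2×, b: 1×
order of uses: n, n, b
typing: the term checks, with type P
per-discipline verdicts: ordered ✗ · linear ✗ · affine ✗ · relevant ✗ · unrestricted ✓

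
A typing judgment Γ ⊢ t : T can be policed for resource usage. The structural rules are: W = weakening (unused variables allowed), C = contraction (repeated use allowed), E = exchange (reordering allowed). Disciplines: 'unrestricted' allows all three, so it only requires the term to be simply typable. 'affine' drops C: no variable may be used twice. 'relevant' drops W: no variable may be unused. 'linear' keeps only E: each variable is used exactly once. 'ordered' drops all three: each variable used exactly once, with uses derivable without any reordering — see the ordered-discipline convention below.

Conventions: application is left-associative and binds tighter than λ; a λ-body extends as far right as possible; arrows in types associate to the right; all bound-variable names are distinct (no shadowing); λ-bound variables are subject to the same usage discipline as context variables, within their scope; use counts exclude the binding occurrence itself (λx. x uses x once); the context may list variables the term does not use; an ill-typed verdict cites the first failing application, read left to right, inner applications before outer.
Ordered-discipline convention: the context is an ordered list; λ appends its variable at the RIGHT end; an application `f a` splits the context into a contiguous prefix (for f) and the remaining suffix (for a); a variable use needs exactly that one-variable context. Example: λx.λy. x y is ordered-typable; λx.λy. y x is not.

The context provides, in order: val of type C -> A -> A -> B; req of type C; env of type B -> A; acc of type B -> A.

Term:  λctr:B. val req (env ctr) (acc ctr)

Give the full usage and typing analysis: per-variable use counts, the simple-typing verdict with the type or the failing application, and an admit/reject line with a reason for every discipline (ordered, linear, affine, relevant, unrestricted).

variable uses: val ×1; req ×1; env ×1; acc ×1; ctr [bound] ×2
left-to-right use order: val, req, env, ctr, acc, ctr
typing: the term checks, with type B -> B
ordered: ✗ — ctr ×2 used more than once (contraction)
linear: ✗ — ctr ×2 used more than once (contraction)
affine: ✗ — ctr ×2 used more than once (contraction)
relevant: ✓ — none of val, req, env, acc, ctr goes unused
unrestricted: ✓ — well-typed at B -> B; no restrictions here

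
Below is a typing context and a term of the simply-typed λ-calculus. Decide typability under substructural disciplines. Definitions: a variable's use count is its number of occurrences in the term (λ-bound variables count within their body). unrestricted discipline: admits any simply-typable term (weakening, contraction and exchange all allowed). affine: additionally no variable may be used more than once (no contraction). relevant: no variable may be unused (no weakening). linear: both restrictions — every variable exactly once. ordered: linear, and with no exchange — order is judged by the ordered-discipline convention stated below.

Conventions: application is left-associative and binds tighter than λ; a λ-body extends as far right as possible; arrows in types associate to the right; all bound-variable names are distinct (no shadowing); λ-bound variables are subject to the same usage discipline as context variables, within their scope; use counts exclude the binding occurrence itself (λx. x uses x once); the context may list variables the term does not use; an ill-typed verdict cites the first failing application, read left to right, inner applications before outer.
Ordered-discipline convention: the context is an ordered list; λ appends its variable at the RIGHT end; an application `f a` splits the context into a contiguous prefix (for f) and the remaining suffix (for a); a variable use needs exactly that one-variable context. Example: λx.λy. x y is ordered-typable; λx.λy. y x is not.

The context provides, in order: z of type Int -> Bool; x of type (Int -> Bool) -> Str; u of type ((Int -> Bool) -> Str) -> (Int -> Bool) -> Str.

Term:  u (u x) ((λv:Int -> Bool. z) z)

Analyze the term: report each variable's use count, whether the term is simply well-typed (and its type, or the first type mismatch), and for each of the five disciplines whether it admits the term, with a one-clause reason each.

counts: z: 2; x: 1; u: 2; v (λ-bound): 0
left-to-right use order: u, u, x, z, z
typing: ✓ — Str
ordered: ✗, z ×2, u ×2 used more than once (contraction); unused: v — weakening required
linear: ✗, z ×2, u ×2 used more than once (contraction); unused: v — weakening required
affine: ✗, z ×2, u ×2 used more than once (contraction)
relevant: ✗, unused: v — weakening required
unrestricted: ✓, simply typable at Str; W, C, E all held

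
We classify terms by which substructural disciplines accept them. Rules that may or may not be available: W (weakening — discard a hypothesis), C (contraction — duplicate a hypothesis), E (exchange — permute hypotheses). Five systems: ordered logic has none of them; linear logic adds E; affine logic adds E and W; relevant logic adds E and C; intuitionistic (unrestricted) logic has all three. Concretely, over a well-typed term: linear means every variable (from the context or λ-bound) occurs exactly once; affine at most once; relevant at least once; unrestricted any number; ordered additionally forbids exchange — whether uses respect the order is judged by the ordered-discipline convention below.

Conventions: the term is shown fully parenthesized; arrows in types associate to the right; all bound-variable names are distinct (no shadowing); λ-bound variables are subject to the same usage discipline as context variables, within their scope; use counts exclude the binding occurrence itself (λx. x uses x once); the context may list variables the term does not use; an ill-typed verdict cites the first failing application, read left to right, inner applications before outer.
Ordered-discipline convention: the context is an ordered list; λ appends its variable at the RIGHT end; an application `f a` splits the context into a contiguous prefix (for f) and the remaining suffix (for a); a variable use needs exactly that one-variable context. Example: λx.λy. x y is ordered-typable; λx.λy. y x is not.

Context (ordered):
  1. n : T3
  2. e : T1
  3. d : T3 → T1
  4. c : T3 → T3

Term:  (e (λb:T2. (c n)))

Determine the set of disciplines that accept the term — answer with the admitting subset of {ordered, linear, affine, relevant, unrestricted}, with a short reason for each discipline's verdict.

accepted by: none
counts: n=1, e=1, d=0, c=1, b (bound)=0
order of uses: e, c, n
typing: ill-typed: can't apply a value of type T1
ordered: ✗, not simply typable
linear: ✗, fails simple typing
affine: ✗, a type mismatch blocks all five
relevant: ✗, the type mismatch rejects it
unrestricted: ✗, not simply typable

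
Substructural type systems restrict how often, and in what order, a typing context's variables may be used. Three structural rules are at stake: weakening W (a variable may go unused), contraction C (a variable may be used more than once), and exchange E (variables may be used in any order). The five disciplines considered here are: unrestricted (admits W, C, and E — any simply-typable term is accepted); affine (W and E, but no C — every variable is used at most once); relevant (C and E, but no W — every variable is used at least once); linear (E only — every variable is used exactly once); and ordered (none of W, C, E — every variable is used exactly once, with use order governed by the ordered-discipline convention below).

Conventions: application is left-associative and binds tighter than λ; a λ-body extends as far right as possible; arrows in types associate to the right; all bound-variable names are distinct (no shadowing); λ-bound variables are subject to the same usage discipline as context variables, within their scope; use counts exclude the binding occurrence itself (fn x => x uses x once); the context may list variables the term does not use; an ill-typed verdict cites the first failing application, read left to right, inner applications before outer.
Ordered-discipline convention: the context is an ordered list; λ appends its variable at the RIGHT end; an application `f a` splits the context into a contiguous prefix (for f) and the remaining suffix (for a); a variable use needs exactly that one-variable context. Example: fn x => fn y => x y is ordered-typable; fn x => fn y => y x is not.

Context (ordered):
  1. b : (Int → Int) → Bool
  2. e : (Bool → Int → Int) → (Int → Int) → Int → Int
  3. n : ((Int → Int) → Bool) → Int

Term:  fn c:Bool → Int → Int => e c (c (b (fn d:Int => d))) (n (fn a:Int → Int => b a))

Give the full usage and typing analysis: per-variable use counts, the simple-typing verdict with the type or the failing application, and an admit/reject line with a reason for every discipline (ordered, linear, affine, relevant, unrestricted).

variable uses: b: 2×, e: 1×, n: 1×, c [bound]: 2×, d [bound]: 1×, a [bound]: 1×
order of uses: e, c, c, b, d, n, b, a
typing: the term checks, with type (Bool → Int → Int) → Int
ordered: ✗, repeated use of b ×2, c ×2
linear: ✗, repeated use of b ×2, c ×2
affine: ✗, repeated use of b ×2, c ×2
relevant: ✓, none of b, e, n, c, d, a goes unused
unrestricted: ✓, simply typable at (Bool → Int → Int) → Int; W, C, E all held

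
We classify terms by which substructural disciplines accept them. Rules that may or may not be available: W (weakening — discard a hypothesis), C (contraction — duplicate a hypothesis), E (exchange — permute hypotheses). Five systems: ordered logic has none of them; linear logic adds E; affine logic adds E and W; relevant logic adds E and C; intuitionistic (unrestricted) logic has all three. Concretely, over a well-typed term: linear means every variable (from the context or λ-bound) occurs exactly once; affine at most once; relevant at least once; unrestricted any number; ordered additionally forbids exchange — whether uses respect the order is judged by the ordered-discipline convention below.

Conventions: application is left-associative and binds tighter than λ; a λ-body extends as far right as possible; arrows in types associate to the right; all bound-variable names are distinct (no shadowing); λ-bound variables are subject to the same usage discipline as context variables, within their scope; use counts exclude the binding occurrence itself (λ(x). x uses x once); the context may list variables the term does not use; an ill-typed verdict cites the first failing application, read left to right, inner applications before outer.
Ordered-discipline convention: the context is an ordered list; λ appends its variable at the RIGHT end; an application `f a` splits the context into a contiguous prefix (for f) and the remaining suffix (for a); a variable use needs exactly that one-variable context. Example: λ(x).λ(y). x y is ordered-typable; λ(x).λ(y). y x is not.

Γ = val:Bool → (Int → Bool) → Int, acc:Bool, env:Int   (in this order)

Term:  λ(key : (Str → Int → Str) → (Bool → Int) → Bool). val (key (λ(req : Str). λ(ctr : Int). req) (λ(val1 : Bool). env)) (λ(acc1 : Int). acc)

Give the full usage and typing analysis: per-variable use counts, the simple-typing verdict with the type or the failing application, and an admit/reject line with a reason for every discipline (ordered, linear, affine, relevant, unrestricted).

use counts: val ×1, acc ×1, env ×1, key [bound] ×1, req [bound] ×1, ctr [bound] ×0, val1 [bound] ×0, acc1 [bound] ×0
left-to-right use order: val, key, req, env, acc
typing: well-typed — term : ((Str → Int → Str) → (Bool → Int) → Bool) → Int
ordered ✗ (ctr, val1, acc1 never used (weakening))
linear ✗ (ctr, val1, acc1 never used (weakening))
affine ✓ (none of val, acc, env, key, req, ctr, val1, acc1 used more than once)
relevant ✗ (ctr, val1, acc1 never used (weakening))
unrestricted ✓ (typability at ((Str → Int → Str) → (Bool → Int) → Bool) → Int is all that's needed)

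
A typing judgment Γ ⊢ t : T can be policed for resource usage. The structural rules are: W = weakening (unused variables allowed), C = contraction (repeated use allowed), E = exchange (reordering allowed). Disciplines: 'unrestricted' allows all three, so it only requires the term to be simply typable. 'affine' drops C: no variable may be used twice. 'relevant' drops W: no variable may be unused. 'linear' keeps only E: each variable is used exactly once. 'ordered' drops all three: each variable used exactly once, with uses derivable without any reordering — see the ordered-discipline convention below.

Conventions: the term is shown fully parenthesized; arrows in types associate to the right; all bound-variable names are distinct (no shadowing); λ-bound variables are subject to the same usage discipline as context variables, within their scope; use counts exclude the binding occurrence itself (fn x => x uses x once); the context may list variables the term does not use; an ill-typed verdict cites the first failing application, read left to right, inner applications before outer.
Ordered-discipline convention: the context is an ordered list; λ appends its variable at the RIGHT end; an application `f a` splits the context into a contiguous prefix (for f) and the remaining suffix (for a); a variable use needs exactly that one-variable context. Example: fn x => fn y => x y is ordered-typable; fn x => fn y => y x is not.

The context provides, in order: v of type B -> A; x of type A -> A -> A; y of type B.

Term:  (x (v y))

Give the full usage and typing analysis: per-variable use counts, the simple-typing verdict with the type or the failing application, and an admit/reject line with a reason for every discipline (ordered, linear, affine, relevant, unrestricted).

usage: v=1; x=1; y=1
left-to-right use order: x, v, y
typing: well-typed — term : A -> A
ordered ✗ (needs exchange: uses follow x, v, y)
linear ✓ (exactly-once usage across v, x, y)
affine ✓ (at most one use each (v, x, y))
relevant ✓ (at least one use each (v, x, y))
unrestricted ✓ (simply typable at A -> A; W, C, E all held)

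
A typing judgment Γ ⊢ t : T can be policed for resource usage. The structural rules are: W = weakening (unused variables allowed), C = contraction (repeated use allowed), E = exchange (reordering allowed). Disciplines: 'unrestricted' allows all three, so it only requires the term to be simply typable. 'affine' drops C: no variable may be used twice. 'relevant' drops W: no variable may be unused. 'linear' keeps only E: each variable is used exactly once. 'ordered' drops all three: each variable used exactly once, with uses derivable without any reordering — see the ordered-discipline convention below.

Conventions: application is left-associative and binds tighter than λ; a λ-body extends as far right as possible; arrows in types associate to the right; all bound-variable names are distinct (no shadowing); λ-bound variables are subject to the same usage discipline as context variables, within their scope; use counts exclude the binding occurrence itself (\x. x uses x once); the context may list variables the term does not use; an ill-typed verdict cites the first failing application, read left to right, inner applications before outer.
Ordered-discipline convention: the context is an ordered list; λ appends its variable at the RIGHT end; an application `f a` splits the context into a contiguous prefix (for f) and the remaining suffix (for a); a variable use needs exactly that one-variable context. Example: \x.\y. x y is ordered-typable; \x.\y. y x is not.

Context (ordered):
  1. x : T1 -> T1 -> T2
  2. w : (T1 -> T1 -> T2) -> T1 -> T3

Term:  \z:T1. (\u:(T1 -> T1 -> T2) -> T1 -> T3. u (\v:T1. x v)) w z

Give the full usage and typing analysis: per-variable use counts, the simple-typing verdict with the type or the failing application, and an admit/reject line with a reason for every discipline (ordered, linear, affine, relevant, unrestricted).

usage: x: 1×, w: 1×, z (bound): 1×, u (bound): 1×, v (bound): 1×
order of uses: u, x, v, w, z
typing: ✓ — T1 -> T3
ordered: ✗, use order u, x, v, w, z needs exchange
linear: ✓, each of x, w, z, u, v used exactly once
affine: ✓, no duplicate uses among x, w, z, u, v
relevant: ✓, x, w, z, u, v: all used, weakening unneeded
unrestricted: ✓, type-checks (T1 -> T3) and nothing is barred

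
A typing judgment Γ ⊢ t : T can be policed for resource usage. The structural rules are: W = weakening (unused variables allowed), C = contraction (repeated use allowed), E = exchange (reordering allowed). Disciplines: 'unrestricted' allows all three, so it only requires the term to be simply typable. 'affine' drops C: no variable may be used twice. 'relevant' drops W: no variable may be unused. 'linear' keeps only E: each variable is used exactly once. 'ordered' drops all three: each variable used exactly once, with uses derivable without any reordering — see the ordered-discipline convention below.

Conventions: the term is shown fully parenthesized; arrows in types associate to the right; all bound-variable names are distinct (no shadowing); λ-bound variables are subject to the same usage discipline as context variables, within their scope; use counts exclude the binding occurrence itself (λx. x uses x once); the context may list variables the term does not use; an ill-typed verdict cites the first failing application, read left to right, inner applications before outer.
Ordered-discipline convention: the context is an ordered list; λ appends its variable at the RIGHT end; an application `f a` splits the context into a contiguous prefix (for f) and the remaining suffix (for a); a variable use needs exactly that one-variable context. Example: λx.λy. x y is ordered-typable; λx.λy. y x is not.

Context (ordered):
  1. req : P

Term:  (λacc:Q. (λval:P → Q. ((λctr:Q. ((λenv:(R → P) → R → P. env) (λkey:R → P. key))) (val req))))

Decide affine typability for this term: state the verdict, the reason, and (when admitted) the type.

yes — at most one use each (req, acc, val, ctr, env, key); term : Q → (P → Q) → (R → P) → R → P
usage: req: 1×; acc (bound): 0×; val (bound): 1×; ctr (bound): 0×; env (bound): 1×; key (bound): 1×
left-to-right use order: env, key, val, req
typing: the term checks, with type Q → (P → Q) → (R → P) → R → P
per-discipline verdicts: ordered ✗; linear ✗; affine ✓; relevant ✗; unrestricted ✓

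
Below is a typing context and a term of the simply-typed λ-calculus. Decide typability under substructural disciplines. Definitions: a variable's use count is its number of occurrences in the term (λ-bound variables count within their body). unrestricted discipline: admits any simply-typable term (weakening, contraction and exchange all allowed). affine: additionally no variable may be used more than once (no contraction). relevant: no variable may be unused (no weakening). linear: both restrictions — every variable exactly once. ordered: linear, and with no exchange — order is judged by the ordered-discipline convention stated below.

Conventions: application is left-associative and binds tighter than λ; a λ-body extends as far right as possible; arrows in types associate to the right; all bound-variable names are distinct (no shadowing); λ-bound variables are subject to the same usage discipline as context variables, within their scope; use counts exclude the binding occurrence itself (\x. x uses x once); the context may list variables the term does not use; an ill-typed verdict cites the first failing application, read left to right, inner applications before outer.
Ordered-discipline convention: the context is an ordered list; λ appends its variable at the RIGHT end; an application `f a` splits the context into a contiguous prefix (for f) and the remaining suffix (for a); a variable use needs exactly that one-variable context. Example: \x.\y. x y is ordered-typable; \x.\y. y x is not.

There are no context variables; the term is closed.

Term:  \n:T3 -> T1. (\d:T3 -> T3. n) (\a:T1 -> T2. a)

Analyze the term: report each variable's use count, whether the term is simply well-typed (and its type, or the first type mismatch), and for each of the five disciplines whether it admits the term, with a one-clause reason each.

use counts: n (λ-bound) ×1; d (λ-bound) ×0; a (λ-bound) ×1
order of uses: n, a
typing: ill-typed: an argument (T1 -> T2) -> T1 -> T2 mismatches the expected T3 -> T3
ordered: ✗ — not simply typable
linear: ✗ — fails simple typing
affine: ✗ — a type mismatch blocks all five
relevant: ✗ — the type mismatch rejects it
unrestricted: ✗ — not simply typable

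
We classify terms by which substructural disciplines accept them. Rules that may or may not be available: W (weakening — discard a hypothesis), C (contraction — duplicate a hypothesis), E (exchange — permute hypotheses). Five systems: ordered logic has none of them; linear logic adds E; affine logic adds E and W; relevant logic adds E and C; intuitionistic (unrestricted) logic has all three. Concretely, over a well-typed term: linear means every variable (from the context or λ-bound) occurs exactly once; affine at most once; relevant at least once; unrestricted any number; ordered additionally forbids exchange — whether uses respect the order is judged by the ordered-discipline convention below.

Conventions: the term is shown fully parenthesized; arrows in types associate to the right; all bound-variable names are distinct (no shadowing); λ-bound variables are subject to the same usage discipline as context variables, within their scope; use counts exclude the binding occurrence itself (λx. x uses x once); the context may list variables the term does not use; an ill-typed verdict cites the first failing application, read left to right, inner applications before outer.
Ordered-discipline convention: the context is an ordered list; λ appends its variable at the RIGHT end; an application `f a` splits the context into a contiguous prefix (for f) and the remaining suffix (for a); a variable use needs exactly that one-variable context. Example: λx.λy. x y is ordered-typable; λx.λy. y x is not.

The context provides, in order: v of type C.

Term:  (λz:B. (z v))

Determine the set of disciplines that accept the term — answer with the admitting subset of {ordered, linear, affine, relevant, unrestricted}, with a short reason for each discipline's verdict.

accepted by: none
variable uses: v: 1; z [bound]: 1
order of uses: z, v
typing: ill-typed: applying a non-function (B)
ordered: ✗, the type mismatch rejects it
linear: ✗, not simply typable
affine: ✗, fails simple typing
relevant: ✗, a type mismatch blocks all five
unrestricted: ✗, the type mismatch rejects it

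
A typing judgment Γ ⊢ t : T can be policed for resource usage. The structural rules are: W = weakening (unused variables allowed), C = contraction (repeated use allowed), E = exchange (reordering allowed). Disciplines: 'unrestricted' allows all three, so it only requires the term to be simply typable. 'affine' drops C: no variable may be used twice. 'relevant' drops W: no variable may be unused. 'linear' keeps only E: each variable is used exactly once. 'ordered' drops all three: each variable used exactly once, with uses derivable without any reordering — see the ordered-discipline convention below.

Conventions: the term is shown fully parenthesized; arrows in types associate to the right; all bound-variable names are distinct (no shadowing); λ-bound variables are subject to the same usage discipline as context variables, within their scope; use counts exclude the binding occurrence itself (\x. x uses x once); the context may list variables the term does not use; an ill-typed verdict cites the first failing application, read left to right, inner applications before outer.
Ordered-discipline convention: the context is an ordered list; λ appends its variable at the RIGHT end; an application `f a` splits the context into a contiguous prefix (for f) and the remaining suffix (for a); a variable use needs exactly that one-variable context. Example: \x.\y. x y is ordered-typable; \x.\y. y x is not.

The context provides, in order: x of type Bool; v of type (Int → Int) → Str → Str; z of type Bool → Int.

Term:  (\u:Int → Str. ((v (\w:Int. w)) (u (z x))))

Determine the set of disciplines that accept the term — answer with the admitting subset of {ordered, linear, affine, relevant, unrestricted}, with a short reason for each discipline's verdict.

admitting disciplines: linear, affine, relevant, unrestricted
counts: x: 1×, v: 1×, z: 1×, u [bound]: 1×, w [bound]: 1×
order of uses: v, w, u, z, x
typing: well-typed at (Int → Str) → Str
ordered: ✗, no contiguous prefix/suffix split fits v, w, u, z, x
linear: ✓, exactly-once usage across x, v, z, u, w
affine: ✓, x, v, z, u, w: no repeats, contraction unneeded
relevant: ✓, none of x, v, z, u, w goes unused
unrestricted: ✓, typability at (Int → Str) → Str is all that's needed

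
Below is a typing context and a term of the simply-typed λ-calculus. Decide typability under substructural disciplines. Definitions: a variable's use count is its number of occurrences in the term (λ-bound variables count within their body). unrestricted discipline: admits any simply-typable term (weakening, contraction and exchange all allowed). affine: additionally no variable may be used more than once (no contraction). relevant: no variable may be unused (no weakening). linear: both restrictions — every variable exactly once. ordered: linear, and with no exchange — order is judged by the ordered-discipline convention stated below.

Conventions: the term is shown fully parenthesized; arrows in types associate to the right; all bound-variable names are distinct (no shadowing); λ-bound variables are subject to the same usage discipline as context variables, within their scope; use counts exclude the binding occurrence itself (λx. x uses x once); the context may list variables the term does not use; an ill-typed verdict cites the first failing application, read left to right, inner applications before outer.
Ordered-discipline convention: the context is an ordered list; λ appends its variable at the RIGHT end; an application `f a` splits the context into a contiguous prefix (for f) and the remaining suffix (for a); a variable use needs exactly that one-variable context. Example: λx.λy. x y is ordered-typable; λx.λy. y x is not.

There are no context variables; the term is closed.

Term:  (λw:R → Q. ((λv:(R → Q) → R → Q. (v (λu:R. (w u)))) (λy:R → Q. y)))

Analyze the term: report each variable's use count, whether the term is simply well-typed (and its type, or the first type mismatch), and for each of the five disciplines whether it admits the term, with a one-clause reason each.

counts: w (λ-bound): 1×, v (λ-bound): 1×, u (λ-bound): 1×, y (λ-bound): 1×
uses in reading order: v, w, u, y
typing: ✓ — (R → Q) → R → Q
ordered: ✗, use order v, w, u, y needs exchange
linear: ✓, w, v, u, y: one use apiece
affine: ✓, w, v, u, y: no repeats, contraction unneeded
relevant: ✓, none of w, v, u, y goes unused
unrestricted: ✓, simply typable at (R → Q) → R → Q; W, C, E all held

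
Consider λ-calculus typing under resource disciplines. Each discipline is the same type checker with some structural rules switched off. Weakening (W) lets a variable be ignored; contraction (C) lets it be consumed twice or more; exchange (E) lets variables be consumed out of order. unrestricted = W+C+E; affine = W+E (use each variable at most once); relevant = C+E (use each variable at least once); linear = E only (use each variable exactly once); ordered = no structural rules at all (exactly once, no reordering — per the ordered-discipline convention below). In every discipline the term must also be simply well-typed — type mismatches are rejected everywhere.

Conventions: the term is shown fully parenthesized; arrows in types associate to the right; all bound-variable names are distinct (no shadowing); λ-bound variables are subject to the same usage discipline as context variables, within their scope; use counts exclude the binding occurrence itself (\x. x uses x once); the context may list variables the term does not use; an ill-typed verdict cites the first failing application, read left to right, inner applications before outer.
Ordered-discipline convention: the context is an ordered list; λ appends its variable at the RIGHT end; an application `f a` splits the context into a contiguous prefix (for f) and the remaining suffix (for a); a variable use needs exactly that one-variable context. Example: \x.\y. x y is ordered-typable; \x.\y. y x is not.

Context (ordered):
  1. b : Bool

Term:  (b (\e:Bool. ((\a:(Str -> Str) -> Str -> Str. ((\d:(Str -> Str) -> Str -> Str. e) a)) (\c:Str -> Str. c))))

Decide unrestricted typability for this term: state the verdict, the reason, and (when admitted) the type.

no — fails simple typing
counts: b: 1; e (bound): 1; a (bound): 1; d (bound): 0; c (bound): 1
uses in reading order: b, e, a, c
typing: ill-typed: non-function type Bool applied to an argument
all disciplines: ordered ✗ · linear ✗ · affine ✗ · relevant ✗ · unrestricted ✗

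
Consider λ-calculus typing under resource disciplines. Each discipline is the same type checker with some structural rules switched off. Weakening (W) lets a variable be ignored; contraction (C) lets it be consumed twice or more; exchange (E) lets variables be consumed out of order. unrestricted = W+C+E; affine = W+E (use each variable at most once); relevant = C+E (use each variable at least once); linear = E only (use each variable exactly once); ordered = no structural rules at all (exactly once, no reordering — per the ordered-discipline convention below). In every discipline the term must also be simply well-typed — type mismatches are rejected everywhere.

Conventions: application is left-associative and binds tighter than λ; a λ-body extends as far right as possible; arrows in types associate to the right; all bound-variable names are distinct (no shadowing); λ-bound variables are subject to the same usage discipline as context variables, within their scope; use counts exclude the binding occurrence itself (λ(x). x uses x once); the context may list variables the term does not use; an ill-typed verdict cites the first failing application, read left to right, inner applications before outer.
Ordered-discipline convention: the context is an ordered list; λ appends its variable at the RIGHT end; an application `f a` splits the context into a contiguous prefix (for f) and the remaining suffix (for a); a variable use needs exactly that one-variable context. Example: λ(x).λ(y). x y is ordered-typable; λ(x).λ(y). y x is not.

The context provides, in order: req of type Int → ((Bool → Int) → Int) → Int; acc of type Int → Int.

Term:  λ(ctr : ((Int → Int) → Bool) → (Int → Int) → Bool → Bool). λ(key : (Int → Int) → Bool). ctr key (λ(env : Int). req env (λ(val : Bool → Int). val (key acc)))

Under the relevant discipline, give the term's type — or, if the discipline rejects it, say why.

term : (((Int → Int) → Bool) → (Int → Int) → Bool → Bool) → ((Int → Int) → Bool) → Bool → Bool
use counts: req=1, acc=1, ctr (bound)=1, key (bound)=2, env (bound)=1, val (bound)=1
uses in reading order: ctr, key, req, env, val, key, acc
typing: ✓ — (((Int → Int) → Bool) → (Int → Int) → Bool → Bool) → ((Int → Int) → Bool) → Bool → Bool
per-discipline verdicts: ordered ✗; linear ✗; affine ✗; relevant ✓; unrestricted ✓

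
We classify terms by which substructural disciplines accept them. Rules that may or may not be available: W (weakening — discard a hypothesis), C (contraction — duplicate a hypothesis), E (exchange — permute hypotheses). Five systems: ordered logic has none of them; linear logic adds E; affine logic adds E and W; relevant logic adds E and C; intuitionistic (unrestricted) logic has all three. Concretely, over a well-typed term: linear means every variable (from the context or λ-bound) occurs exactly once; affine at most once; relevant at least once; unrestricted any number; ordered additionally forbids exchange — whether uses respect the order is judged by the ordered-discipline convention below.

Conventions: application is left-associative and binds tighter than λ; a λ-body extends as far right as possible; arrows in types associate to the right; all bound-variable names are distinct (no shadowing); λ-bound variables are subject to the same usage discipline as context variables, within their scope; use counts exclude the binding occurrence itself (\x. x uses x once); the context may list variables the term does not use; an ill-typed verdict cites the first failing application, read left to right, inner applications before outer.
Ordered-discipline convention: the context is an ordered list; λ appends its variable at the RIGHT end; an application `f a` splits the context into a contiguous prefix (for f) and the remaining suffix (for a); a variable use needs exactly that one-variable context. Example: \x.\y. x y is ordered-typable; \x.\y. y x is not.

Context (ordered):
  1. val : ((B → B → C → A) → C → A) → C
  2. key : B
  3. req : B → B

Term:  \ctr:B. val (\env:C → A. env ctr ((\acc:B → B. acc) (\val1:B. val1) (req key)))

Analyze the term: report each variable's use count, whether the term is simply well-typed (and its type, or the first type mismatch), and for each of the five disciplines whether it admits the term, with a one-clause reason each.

counts: val: 1×; key: 1×; req: 1×; ctr (λ-bound): 1×; env (λ-bound): 1×; acc (λ-bound): 1×; val1 (λ-bound): 1×
left-to-right use order: val, env, ctr, acc, val1, req, key
typing: ill-typed: a function awaiting C gets B
ordered: ✗, not simply typable
linear: ✗, fails simple typing
affine: ✗, a type mismatch blocks all five
relevant: ✗, the type mismatch rejects it
unrestricted: ✗, not simply typable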